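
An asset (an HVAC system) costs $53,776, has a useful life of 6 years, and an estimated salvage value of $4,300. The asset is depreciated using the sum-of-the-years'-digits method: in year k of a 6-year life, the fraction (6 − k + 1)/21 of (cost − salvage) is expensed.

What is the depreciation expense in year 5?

Depreciable base = $53,776 − $4,300 = $49,476.
Sum of the years' digits = 6+5+4+3+2+1 = 21.
Year 1: $49,476 × 6/21 = $14,136. Book value $39,640.
Year 2: $49,476 × 5/21 = $11,780. Book value $27,860.
Year 3: $49,476 × 4/21 = $9,424. Book value $18,436.
Year 4: $49,476 × 3/21 = $7,068. Book value $11,368.
Year 5: $49,476 × 2/21 = $4,712. Book value $6,656.

$4,712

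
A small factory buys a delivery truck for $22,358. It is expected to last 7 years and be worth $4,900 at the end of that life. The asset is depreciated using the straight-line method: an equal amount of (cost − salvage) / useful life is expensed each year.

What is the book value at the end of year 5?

Depreciable base = $22,358 − $4,900 = $17,458.
Annual expense = $17,458 / 7 = $2,494.
End of year 1: book value $19,864.
End of year 2: book value $17,370.
End of year 3: book value $14,876.
End of year 4: book value $12,382.
End of year 5: book value $9,888.

$9,888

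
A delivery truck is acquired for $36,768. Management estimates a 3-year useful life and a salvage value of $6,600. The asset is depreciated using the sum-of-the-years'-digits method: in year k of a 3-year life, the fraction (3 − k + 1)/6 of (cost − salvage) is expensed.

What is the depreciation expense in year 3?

$5,028

Depreciable base = $36,768 − $6,600 = $30,168.
Sum of the years' digits = 3+2+1 = 6.
Year 1: $30,168 × 3/6 = $15,084. Book value $21,684.
Year 2: $30,168 × 2/6 = $10,056. Book value $11,628.
Year 3: $30,168 × 1/6 = $5,028. Book value $6,600.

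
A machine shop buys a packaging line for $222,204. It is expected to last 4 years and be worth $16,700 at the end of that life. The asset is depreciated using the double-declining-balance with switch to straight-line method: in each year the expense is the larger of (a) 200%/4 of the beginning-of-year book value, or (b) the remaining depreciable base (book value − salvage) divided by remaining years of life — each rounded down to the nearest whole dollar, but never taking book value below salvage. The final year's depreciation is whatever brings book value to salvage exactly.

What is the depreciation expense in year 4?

Depreciable base = $222,204 − $16,700 = $205,504.
Year 1: DB = ⌊$222,204 × 200%/4⌋ = $111,102; SL = ⌊$205,504/4⌋ = $51,376 → take DB $111,102. Book value $111,102.
Year 2: DB = ⌊$111,102 × 200%/4⌋ = $55,551; SL = ⌊$94,402/3⌋ = $31,467 → take DB $55,551. Book value $55,551.
Year 3: DB = ⌊$55,551 × 200%/4⌋ = $27,775; SL = ⌊$38,851/2⌋ = $19,425 → take DB $27,775. Book value $27,776.
Year 4 (final): $27,776 − $16,700 = $11,076. Book value $16,700.

$11,076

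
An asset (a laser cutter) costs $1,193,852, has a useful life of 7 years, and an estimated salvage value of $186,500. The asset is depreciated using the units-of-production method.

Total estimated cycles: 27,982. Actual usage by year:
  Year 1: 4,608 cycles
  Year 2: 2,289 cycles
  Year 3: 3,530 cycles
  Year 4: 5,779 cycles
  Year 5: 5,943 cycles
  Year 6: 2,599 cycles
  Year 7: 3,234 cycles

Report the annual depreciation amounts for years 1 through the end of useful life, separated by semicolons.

$165,888; $82,404; $127,080; $208,044; $213,948; $93,564; $116,424

Depreciable base = $1,193,852 − $186,500 = $1,007,352.
Rate = $1,007,352 / 27,982 cycles = $36 per cycle.
Year 1: 4,608 × $36 = $165,888. Book value $1,027,964.
Year 2: 2,289 × $36 = $82,404. Book value $945,560.
Year 3: 3,530 × $36 = $127,080. Book value $818,480.
Year 4: 5,779 × $36 = $208,044. Book value $610,436.
Year 5: 5,943 × $36 = $213,948. Book value $396,488.
Year 6: 2,599 × $36 = $93,564. Book value $302,924.
Year 7: 3,234 × $36 = $116,424. Book value $186,500.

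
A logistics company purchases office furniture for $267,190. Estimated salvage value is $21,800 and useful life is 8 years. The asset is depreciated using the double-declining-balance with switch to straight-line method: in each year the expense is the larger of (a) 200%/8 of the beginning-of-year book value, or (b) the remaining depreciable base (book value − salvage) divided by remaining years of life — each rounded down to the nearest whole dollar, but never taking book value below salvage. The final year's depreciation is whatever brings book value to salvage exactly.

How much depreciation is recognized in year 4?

$28,180

Depreciable base = $267,190 − $21,800 = $245,390.
Year 1: DB = ⌊$267,190 × 200%/8⌋ = $66,797; SL = ⌊$245,390/8⌋ = $30,673 → take DB $66,797. Book value $200,393.
Year 2: DB = ⌊$200,393 × 200%/8⌋ = $50,098; SL = ⌊$178,593/7⌋ = $25,513 → take DB $50,098. Book value $150,295.
Year 3: DB = ⌊$150,295 × 200%/8⌋ = $37,573; SL = ⌊$128,495/6⌋ = $21,415 → take DB $37,573. Book value $112,722.
Year 4: DB = ⌊$112,722 × 200%/8⌋ = $28,180; SL = ⌊$90,922/5⌋ = $18,184 → take DB $28,180. Book value $84,542.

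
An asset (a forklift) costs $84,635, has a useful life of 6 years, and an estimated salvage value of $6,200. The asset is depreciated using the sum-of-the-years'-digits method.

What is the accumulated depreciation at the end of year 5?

Depreciable base = $84,635 − $6,200 = $78,435.
Sum of the years' digits = 6+5+4+3+2+1 = 21.
Year 1: $78,435 × 6/21 = $22,410. Book value $62,225.
Year 2: $78,435 × 5/21 = $18,675. Book value $43,550.
Year 3: $78,435 × 4/21 = $14,940. Book value $28,610.
Year 4: $78,435 × 3/21 = $11,205. Book value $17,405.
Year 5: $78,435 × 2/21 = $7,470. Book value $9,935.
Accumulated through year 5 = $84,635 − $9,935 = $74,700.

$74,700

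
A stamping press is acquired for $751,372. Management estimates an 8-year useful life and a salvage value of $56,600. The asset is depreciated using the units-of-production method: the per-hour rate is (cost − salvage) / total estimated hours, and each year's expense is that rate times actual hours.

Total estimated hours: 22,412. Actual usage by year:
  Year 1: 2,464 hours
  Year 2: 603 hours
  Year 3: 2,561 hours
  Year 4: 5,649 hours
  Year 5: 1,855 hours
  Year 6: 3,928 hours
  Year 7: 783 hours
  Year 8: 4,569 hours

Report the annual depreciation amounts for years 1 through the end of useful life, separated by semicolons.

$76,384; $18,693; $79,391; $175,119; $57,505; $121,768; $24,273; $141,639

Depreciable base = $751,372 − $56,600 = $694,772.
Rate = $694,772 / 22,412 hours = $31 per hour.
Year 1: 2,464 × $31 = $76,384. Book value $674,988.
Year 2: 603 × $31 = $18,693. Book value $656,295.
Year 3: 2,561 × $31 = $79,391. Book value $576,904.
Year 4: 5,649 × $31 = $175,119. Book value $401,785.
Year 5: 1,855 × $31 = $57,505. Book value $344,280.
Year 6: 3,928 × $31 = $121,768. Book value $222,512.
Year 7: 783 × $31 = $24,273. Book value $198,239.
Year 8: 4,569 × $31 = $141,639. Book value $56,600.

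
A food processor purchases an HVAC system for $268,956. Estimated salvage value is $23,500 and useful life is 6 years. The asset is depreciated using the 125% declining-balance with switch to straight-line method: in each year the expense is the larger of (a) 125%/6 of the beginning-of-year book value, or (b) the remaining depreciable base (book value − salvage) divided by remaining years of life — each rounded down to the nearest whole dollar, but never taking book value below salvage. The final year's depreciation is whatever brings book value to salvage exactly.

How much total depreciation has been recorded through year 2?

$100,391

Depreciable base = $268,956 − $23,500 = $245,456.
Year 1: DB = ⌊$268,956 × 125%/6⌋ = $56,032; SL = ⌊$245,456/6⌋ = $40,909 → take DB $56,032. Book value $212,924.
Year 2: DB = ⌊$212,924 × 125%/6⌋ = $44,359; SL = ⌊$189,424/5⌋ = $37,884 → take DB $44,359. Book value $168,565.
Accumulated through year 2 = $268,956 − $168,565 = $100,391.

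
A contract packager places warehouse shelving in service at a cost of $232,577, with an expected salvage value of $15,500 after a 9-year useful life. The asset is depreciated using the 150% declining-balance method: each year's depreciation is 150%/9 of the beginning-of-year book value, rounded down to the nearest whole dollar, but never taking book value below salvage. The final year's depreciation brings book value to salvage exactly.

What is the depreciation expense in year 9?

$38,592

Depreciable base = $232,577 − $15,500 = $217,077.
Year 1: ⌊$232,577 × 150%/9⌋ = $38,762. Book value $193,815.
Year 2: ⌊$193,815 × 150%/9⌋ = $32,302. Book value $161,513.
Year 3: ⌊$161,513 × 150%/9⌋ = $26,918. Book value $134,595.
Year 4: ⌊$134,595 × 150%/9⌋ = $22,432. Book value $112,163.
Year 5: ⌊$112,163 × 150%/9⌋ = $18,693. Book value $93,470.
Year 6: ⌊$93,470 × 150%/9⌋ = $15,578. Book value $77,892.
Year 7: ⌊$77,892 × 150%/9⌋ = $12,982. Book value $64,910.
Year 8: ⌊$64,910 × 150%/9⌋ = $10,818. Book value $54,092.
Year 9 (final): $54,092 − $15,500 = $38,592. Book value $15,500.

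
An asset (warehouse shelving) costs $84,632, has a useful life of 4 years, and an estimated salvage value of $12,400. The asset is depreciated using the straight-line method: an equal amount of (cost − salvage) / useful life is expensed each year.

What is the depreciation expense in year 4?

$18,058

Depreciable base = $84,632 − $12,400 = $72,232.
Annual expense = $72,232 / 4 = $18,058.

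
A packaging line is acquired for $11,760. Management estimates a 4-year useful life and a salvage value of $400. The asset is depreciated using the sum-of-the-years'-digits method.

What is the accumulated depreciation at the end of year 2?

Depreciable base = $11,760 − $400 = $11,360.
Sum of the years' digits = 4+3+2+1 = 10.
Year 1: $11,360 × 4/10 = $4,544. Book value $7,216.
Year 2: $11,360 × 3/10 = $3,408. Book value $3,808.
Accumulated through year 2 = $11,760 − $3,808 = $7,952.

$7,952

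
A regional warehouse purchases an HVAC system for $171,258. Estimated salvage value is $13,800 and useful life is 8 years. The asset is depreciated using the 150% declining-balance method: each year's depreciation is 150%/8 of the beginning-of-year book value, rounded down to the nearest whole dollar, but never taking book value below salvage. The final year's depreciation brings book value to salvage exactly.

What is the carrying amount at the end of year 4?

Depreciable base = $171,258 − $13,800 = $157,458.
Year 1: ⌊$171,258 × 150%/8⌋ = $32,110. Book value $139,148.
Year 2: ⌊$139,148 × 150%/8⌋ = $26,090. Book value $113,058.
Year 3: ⌊$113,058 × 150%/8⌋ = $21,198. Book value $91,860.
Year 4: ⌊$91,860 × 150%/8⌋ = $17,223. Book value $74,637.

$74,637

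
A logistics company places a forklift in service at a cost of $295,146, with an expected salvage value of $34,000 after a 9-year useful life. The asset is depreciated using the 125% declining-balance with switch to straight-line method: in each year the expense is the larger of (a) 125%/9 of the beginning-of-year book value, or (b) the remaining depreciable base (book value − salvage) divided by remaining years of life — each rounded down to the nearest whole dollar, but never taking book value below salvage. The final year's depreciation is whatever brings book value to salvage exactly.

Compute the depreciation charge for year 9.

Depreciable base = $295,146 − $34,000 = $261,146.
Year 1: DB = ⌊$295,146 × 125%/9⌋ = $40,992; SL = ⌊$261,146/9⌋ = $29,016 → take DB $40,992. Book value $254,154.
Year 2: DB = ⌊$254,154 × 125%/9⌋ = $35,299; SL = ⌊$220,154/8⌋ = $27,519 → take DB $35,299. Book value $218,855.
Year 3: DB = ⌊$218,855 × 125%/9⌋ = $30,396; SL = ⌊$184,855/7⌋ = $26,407 → take DB $30,396. Book value $188,459.
Year 4: DB = ⌊$188,459 × 125%/9⌋ = $26,174; SL = ⌊$154,459/6⌋ = $25,743 → take DB $26,174. Book value $162,285.
Year 5: DB = ⌊$162,285 × 125%/9⌋ = $22,539; SL = ⌊$128,285/5⌋ = $25,657 → take SL $25,657. Book value $136,628.
Year 6: DB = ⌊$136,628 × 125%/9⌋ = $18,976; SL = ⌊$102,628/4⌋ = $25,657 → take SL $25,657. Book value $110,971.
Year 7: DB = ⌊$110,971 × 125%/9⌋ = $15,412; SL = ⌊$76,971/3⌋ = $25,657 → take SL $25,657. Book value $85,314.
Year 8: DB = ⌊$85,314 × 125%/9⌋ = $11,849; SL = ⌊$51,314/2⌋ = $25,657 → take SL $25,657. Book value $59,657.
Year 9 (final): $59,657 − $34,000 = $25,657. Book value $34,000.

$25,657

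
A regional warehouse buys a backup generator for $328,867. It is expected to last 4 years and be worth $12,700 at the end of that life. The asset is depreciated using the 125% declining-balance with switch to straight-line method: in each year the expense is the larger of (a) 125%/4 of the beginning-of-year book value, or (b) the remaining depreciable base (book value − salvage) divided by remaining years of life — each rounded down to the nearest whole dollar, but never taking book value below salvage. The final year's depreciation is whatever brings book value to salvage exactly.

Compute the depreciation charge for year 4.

Depreciable base = $328,867 − $12,700 = $316,167.
Year 1: DB = ⌊$328,867 × 125%/4⌋ = $102,770; SL = ⌊$316,167/4⌋ = $79,041 → take DB $102,770. Book value $226,097.
Year 2: DB = ⌊$226,097 × 125%/4⌋ = $70,655; SL = ⌊$213,397/3⌋ = $71,132 → take SL $71,132. Book value $154,965.
Year 3: DB = ⌊$154,965 × 125%/4⌋ = $48,426; SL = ⌊$142,265/2⌋ = $71,132 → take SL $71,132. Book value $83,833.
Year 4 (final): $83,833 − $12,700 = $71,133. Book value $12,700.

$71,133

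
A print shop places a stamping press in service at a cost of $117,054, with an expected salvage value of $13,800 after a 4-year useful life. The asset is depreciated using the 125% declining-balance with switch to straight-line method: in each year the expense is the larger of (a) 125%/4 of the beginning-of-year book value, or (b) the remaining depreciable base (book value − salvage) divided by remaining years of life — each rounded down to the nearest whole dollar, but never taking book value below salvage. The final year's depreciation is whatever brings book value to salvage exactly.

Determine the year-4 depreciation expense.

Depreciable base = $117,054 − $13,800 = $103,254.
Year 1: DB = ⌊$117,054 × 125%/4⌋ = $36,579; SL = ⌊$103,254/4⌋ = $25,813 → take DB $36,579. Book value $80,475.
Year 2: DB = ⌊$80,475 × 125%/4⌋ = $25,148; SL = ⌊$66,675/3⌋ = $22,225 → take DB $25,148. Book value $55,327.
Year 3: DB = ⌊$55,327 × 125%/4⌋ = $17,289; SL = ⌊$41,527/2⌋ = $20,763 → take SL $20,763. Book value $34,564.
Year 4 (final): $34,564 − $13,800 = $20,764. Book value $13,800.

$20,764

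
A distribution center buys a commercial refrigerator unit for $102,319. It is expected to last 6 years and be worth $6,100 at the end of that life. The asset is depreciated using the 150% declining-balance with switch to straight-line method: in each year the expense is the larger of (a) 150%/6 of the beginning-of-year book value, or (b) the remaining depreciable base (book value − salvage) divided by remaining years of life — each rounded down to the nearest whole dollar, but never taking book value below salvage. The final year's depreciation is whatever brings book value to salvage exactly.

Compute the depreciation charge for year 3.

Depreciable base = $102,319 − $6,100 = $96,219.
Year 1: DB = ⌊$102,319 × 150%/6⌋ = $25,579; SL = ⌊$96,219/6⌋ = $16,036 → take DB $25,579. Book value $76,740.
Year 2: DB = ⌊$76,740 × 150%/6⌋ = $19,185; SL = ⌊$70,640/5⌋ = $14,128 → take DB $19,185. Book value $57,555.
Year 3: DB = ⌊$57,555 × 150%/6⌋ = $14,388; SL = ⌊$51,455/4⌋ = $12,863 → take DB $14,388. Book value $43,167.

$14,388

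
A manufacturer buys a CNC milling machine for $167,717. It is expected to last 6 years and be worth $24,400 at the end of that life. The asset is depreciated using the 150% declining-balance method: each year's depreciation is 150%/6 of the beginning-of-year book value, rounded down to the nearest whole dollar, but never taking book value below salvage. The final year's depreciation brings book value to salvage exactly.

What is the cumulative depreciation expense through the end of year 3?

$96,961

Depreciable base = $167,717 − $24,400 = $143,317.
Year 1: ⌊$167,717 × 150%/6⌋ = $41,929. Book value $125,788.
Year 2: ⌊$125,788 × 150%/6⌋ = $31,447. Book value $94,341.
Year 3: ⌊$94,341 × 150%/6⌋ = $23,585. Book value $70,756.
Accumulated through year 3 = $167,717 − $70,756 = $96,961.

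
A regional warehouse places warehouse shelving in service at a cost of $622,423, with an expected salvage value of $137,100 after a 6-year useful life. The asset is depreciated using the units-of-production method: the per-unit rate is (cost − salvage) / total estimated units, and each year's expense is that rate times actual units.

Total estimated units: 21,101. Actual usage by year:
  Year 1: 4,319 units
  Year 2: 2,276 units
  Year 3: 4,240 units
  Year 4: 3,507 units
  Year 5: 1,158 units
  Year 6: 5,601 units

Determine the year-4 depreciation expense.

$80,661

Depreciable base = $622,423 − $137,100 = $485,323.
Rate = $485,323 / 21,101 units = $23 per unit.
Year 1: 4,319 × $23 = $99,337. Book value $523,086.
Year 2: 2,276 × $23 = $52,348. Book value $470,738.
Year 3: 4,240 × $23 = $97,520. Book value $373,218.
Year 4: 3,507 × $23 = $80,661. Book value $292,557.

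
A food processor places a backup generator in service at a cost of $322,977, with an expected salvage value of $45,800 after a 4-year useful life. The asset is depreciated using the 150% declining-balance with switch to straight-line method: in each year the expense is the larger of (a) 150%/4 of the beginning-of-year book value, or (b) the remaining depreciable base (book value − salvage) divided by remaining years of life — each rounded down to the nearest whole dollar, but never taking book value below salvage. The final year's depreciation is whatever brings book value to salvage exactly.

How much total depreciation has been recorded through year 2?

Depreciable base = $322,977 − $45,800 = $277,177.
Year 1: DB = ⌊$322,977 × 150%/4⌋ = $121,116; SL = ⌊$277,177/4⌋ = $69,294 → take DB $121,116. Book value $201,861.
Year 2: DB = ⌊$201,861 × 150%/4⌋ = $75,697; SL = ⌊$156,061/3⌋ = $52,020 → take DB $75,697. Book value $126,164.
Accumulated through year 2 = $322,977 − $126,164 = $196,813.

$196,813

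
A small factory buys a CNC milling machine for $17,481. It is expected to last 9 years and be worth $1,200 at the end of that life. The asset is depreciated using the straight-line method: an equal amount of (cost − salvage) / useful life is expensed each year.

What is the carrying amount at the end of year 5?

$8,436

Depreciable base = $17,481 − $1,200 = $16,281.
Annual expense = $16,281 / 9 = $1,809.
End of year 1: book value $15,672.
End of year 2: book value $13,863.
End of year 3: book value $12,054.
End of year 4: book value $10,245.
End of year 5: book value $8,436.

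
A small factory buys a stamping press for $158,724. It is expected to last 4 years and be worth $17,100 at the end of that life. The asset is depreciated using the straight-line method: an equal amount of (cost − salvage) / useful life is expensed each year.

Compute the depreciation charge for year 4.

Depreciable base = $158,724 − $17,100 = $141,624.
Annual expense = $141,624 / 4 = $35,406.

$35,406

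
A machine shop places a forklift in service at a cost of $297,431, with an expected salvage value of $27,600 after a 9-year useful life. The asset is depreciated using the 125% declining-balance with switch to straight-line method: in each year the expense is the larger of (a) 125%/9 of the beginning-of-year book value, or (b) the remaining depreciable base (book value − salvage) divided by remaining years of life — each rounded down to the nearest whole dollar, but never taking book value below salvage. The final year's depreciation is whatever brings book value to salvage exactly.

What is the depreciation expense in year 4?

$27,053

Depreciable base = $297,431 − $27,600 = $269,831.
Year 1: DB = ⌊$297,431 × 125%/9⌋ = $41,309; SL = ⌊$269,831/9⌋ = $29,981 → take DB $41,309. Book value $256,122.
Year 2: DB = ⌊$256,122 × 125%/9⌋ = $35,572; SL = ⌊$228,522/8⌋ = $28,565 → take DB $35,572. Book value $220,550.
Year 3: DB = ⌊$220,550 × 125%/9⌋ = $30,631; SL = ⌊$192,950/7⌋ = $27,564 → take DB $30,631. Book value $189,919.
Year 4: DB = ⌊$189,919 × 125%/9⌋ = $26,377; SL = ⌊$162,319/6⌋ = $27,053 → take SL $27,053. Book value $162,866.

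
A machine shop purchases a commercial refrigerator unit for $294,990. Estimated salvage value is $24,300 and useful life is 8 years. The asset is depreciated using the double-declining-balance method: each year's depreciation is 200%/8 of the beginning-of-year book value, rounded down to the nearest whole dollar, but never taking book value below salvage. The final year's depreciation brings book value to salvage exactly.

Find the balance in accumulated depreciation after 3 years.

Depreciable base = $294,990 − $24,300 = $270,690.
Year 1: ⌊$294,990 × 200%/8⌋ = $73,747. Book value $221,243.
Year 2: ⌊$221,243 × 200%/8⌋ = $55,310. Book value $165,933.
Year 3: ⌊$165,933 × 200%/8⌋ = $41,483. Book value $124,450.
Accumulated through year 3 = $294,990 − $124,450 = $170,540.

$170,540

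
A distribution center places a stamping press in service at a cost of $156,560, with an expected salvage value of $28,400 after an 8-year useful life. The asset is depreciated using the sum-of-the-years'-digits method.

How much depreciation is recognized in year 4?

Depreciable base = $156,560 − $28,400 = $128,160.
Sum of the years' digits = 8+7+6+5+4+3+2+1 = 36.
Year 1: $128,160 × 8/36 = $28,480. Book value $128,080.
Year 2: $128,160 × 7/36 = $24,920. Book value $103,160.
Year 3: $128,160 × 6/36 = $21,360. Book value $81,800.
Year 4: $128,160 × 5/36 = $17,800. Book value $64,000.

$17,800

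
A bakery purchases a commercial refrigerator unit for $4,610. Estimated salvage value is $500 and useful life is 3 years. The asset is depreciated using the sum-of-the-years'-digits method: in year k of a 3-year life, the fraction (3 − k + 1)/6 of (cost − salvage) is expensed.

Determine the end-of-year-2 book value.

$1,185

Depreciable base = $4,610 − $500 = $4,110.
Sum of the years' digits = 3+2+1 = 6.
Year 1: $4,110 × 3/6 = $2,055. Book value $2,555.
Year 2: $4,110 × 2/6 = $1,370. Book value $1,185.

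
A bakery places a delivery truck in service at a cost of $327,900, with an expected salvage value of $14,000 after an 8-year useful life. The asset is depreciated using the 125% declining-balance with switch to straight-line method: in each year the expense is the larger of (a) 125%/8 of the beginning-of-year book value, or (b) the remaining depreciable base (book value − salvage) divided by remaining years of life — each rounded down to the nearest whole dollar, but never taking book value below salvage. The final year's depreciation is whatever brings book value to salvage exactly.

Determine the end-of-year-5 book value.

$123,719

Depreciable base = $327,900 − $14,000 = $313,900.
Year 1: DB = ⌊$327,900 × 125%/8⌋ = $51,234; SL = ⌊$313,900/8⌋ = $39,237 → take DB $51,234. Book value $276,666.
Year 2: DB = ⌊$276,666 × 125%/8⌋ = $43,229; SL = ⌊$262,666/7⌋ = $37,523 → take DB $43,229. Book value $233,437.
Year 3: DB = ⌊$233,437 × 125%/8⌋ = $36,474; SL = ⌊$219,437/6⌋ = $36,572 → take SL $36,572. Book value $196,865.
Year 4: DB = ⌊$196,865 × 125%/8⌋ = $30,760; SL = ⌊$182,865/5⌋ = $36,573 → take SL $36,573. Book value $160,292.
Year 5: DB = ⌊$160,292 × 125%/8⌋ = $25,045; SL = ⌊$146,292/4⌋ = $36,573 → take SL $36,573. Book value $123,719.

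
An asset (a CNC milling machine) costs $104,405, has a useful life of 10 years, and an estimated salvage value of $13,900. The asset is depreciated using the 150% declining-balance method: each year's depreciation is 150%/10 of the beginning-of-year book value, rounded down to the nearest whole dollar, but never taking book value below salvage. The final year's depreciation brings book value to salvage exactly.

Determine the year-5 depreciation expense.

$8,175

Depreciable base = $104,405 − $13,900 = $90,505.
Year 1: ⌊$104,405 × 150%/10⌋ = $15,660. Book value $88,745.
Year 2: ⌊$88,745 × 150%/10⌋ = $13,311. Book value $75,434.
Year 3: ⌊$75,434 × 150%/10⌋ = $11,315. Book value $64,119.
Year 4: ⌊$64,119 × 150%/10⌋ = $9,617. Book value $54,502.
Year 5: ⌊$54,502 × 150%/10⌋ = $8,175. Book value $46,327.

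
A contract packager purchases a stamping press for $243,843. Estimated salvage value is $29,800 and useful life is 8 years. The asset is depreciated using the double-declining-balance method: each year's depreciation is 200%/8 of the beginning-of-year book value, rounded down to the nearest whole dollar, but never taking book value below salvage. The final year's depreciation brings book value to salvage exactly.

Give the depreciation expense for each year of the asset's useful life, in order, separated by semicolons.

$60,960; $45,720; $34,290; $25,718; $19,288; $14,466; $10,850; $2,751

Depreciable base = $243,843 − $29,800 = $214,043.
Year 1: ⌊$243,843 × 200%/8⌋ = $60,960. Book value $182,883.
Year 2: ⌊$182,883 × 200%/8⌋ = $45,720. Book value $137,163.
Year 3: ⌊$137,163 × 200%/8⌋ = $34,290. Book value $102,873.
Year 4: ⌊$102,873 × 200%/8⌋ = $25,718. Book value $77,155.
Year 5: ⌊$77,155 × 200%/8⌋ = $19,288. Book value $57,867.
Year 6: ⌊$57,867 × 200%/8⌋ = $14,466. Book value $43,401.
Year 7: ⌊$43,401 × 200%/8⌋ = $10,850. Book value $32,551.
Year 8 (final): $32,551 − $29,800 = $2,751. Book value $29,800.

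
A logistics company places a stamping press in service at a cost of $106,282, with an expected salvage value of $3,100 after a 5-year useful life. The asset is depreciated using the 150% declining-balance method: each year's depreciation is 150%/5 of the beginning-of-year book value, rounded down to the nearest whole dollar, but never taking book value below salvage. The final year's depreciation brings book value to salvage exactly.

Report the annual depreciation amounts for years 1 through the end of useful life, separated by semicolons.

$31,884; $22,319; $15,623; $10,936; $22,420

Depreciable base = $106,282 − $3,100 = $103,182.
Year 1: ⌊$106,282 × 150%/5⌋ = $31,884. Book value $74,398.
Year 2: ⌊$74,398 × 150%/5⌋ = $22,319. Book value $52,079.
Year 3: ⌊$52,079 × 150%/5⌋ = $15,623. Book value $36,456.
Year 4: ⌊$36,456 × 150%/5⌋ = $10,936. Book value $25,520.
Year 5 (final): $25,520 − $3,100 = $22,420. Book value $3,100.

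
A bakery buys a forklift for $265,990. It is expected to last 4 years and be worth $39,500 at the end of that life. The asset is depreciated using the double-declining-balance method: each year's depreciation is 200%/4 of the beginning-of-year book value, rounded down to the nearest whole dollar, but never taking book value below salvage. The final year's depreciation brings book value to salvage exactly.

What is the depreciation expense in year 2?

Depreciable base = $265,990 − $39,500 = $226,490.
Year 1: ⌊$265,990 × 200%/4⌋ = $132,995. Book value $132,995.
Year 2: ⌊$132,995 × 200%/4⌋ = $66,497. Book value $66,498.

$66,497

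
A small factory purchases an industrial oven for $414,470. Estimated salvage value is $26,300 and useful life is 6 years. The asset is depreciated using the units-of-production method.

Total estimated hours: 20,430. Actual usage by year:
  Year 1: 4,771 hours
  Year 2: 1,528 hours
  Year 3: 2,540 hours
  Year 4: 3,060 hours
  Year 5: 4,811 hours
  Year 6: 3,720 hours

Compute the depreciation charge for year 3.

$48,260

Depreciable base = $414,470 − $26,300 = $388,170.
Rate = $388,170 / 20,430 hours = $19 per hour.
Year 1: 4,771 × $19 = $90,649. Book value $323,821.
Year 2: 1,528 × $19 = $29,032. Book value $294,789.
Year 3: 2,540 × $19 = $48,260. Book value $246,529.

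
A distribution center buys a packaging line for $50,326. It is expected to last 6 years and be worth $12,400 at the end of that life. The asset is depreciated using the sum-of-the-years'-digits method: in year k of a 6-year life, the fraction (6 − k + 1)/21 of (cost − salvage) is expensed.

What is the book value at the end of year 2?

$30,460

Depreciable base = $50,326 − $12,400 = $37,926.
Sum of the years' digits = 6+5+4+3+2+1 = 21.
Year 1: $37,926 × 6/21 = $10,836. Book value $39,490.
Year 2: $37,926 × 5/21 = $9,030. Book value $30,460.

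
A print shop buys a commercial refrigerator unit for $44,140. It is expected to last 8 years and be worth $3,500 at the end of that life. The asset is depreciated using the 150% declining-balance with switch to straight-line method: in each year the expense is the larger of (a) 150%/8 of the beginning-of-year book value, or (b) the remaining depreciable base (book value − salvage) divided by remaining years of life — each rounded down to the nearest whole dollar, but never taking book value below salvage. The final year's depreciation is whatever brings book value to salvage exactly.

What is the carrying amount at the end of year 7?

$7,435

Depreciable base = $44,140 − $3,500 = $40,640.
Year 1: DB = ⌊$44,140 × 150%/8⌋ = $8,276; SL = ⌊$40,640/8⌋ = $5,080 → take DB $8,276. Book value $35,864.
Year 2: DB = ⌊$35,864 × 150%/8⌋ = $6,724; SL = ⌊$32,364/7⌋ = $4,623 → take DB $6,724. Book value $29,140.
Year 3: DB = ⌊$29,140 × 150%/8⌋ = $5,463; SL = ⌊$25,640/6⌋ = $4,273 → take DB $5,463. Book value $23,677.
Year 4: DB = ⌊$23,677 × 150%/8⌋ = $4,439; SL = ⌊$20,177/5⌋ = $4,035 → take DB $4,439. Book value $19,238.
Year 5: DB = ⌊$19,238 × 150%/8⌋ = $3,607; SL = ⌊$15,738/4⌋ = $3,934 → take SL $3,934. Book value $15,304.
Year 6: DB = ⌊$15,304 × 150%/8⌋ = $2,869; SL = ⌊$11,804/3⌋ = $3,934 → take SL $3,934. Book value $11,370.
Year 7: DB = ⌊$11,370 × 150%/8⌋ = $2,131; SL = ⌊$7,870/2⌋ = $3,935 → take SL $3,935. Book value $7,435.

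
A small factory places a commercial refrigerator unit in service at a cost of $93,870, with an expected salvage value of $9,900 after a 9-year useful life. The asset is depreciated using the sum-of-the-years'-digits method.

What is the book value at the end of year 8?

$11,766

Depreciable base = $93,870 − $9,900 = $83,970.
Sum of the years' digits = 9+8+7+6+5+4+3+2+1 = 45.
Year 1: $83,970 × 9/45 = $16,794. Book value $77,076.
Year 2: $83,970 × 8/45 = $14,928. Book value $62,148.
Year 3: $83,970 × 7/45 = $13,062. Book value $49,086.
Year 4: $83,970 × 6/45 = $11,196. Book value $37,890.
Year 5: $83,970 × 5/45 = $9,330. Book value $28,560.
Year 6: $83,970 × 4/45 = $7,464. Book value $21,096.
Year 7: $83,970 × 3/45 = $5,598. Book value $15,498.
Year 8: $83,970 × 2/45 = $3,732. Book value $11,766.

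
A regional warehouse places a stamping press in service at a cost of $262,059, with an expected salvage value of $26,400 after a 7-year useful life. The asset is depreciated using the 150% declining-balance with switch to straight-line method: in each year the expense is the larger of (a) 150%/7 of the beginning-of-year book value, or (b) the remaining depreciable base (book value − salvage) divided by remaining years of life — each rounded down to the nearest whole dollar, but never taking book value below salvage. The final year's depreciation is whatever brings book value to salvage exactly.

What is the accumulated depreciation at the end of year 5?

Depreciable base = $262,059 − $26,400 = $235,659.
Year 1: DB = ⌊$262,059 × 150%/7⌋ = $56,155; SL = ⌊$235,659/7⌋ = $33,665 → take DB $56,155. Book value $205,904.
Year 2: DB = ⌊$205,904 × 150%/7⌋ = $44,122; SL = ⌊$179,504/6⌋ = $29,917 → take DB $44,122. Book value $161,782.
Year 3: DB = ⌊$161,782 × 150%/7⌋ = $34,667; SL = ⌊$135,382/5⌋ = $27,076 → take DB $34,667. Book value $127,115.
Year 4: DB = ⌊$127,115 × 150%/7⌋ = $27,238; SL = ⌊$100,715/4⌋ = $25,178 → take DB $27,238. Book value $99,877.
Year 5: DB = ⌊$99,877 × 150%/7⌋ = $21,402; SL = ⌊$73,477/3⌋ = $24,492 → take SL $24,492. Book value $75,385.
Accumulated through year 5 = $262,059 − $75,385 = $186,674.

$186,674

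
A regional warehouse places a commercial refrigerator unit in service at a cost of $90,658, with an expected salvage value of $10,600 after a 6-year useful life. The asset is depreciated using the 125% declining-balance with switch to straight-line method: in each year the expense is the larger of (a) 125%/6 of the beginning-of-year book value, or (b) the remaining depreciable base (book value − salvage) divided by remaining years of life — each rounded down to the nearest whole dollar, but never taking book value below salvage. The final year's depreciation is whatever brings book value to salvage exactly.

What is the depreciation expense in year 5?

$11,461

Depreciable base = $90,658 − $10,600 = $80,058.
Year 1: DB = ⌊$90,658 × 125%/6⌋ = $18,887; SL = ⌊$80,058/6⌋ = $13,343 → take DB $18,887. Book value $71,771.
Year 2: DB = ⌊$71,771 × 125%/6⌋ = $14,952; SL = ⌊$61,171/5⌋ = $12,234 → take DB $14,952. Book value $56,819.
Year 3: DB = ⌊$56,819 × 125%/6⌋ = $11,837; SL = ⌊$46,219/4⌋ = $11,554 → take DB $11,837. Book value $44,982.
Year 4: DB = ⌊$44,982 × 125%/6⌋ = $9,371; SL = ⌊$34,382/3⌋ = $11,460 → take SL $11,460. Book value $33,522.
Year 5: DB = ⌊$33,522 × 125%/6⌋ = $6,983; SL = ⌊$22,922/2⌋ = $11,461 → take SL $11,461. Book value $22,061.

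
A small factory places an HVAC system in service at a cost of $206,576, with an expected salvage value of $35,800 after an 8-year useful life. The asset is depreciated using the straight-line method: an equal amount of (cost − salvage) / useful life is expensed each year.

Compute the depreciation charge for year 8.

Depreciable base = $206,576 − $35,800 = $170,776.
Annual expense = $170,776 / 8 = $21,347.

$21,347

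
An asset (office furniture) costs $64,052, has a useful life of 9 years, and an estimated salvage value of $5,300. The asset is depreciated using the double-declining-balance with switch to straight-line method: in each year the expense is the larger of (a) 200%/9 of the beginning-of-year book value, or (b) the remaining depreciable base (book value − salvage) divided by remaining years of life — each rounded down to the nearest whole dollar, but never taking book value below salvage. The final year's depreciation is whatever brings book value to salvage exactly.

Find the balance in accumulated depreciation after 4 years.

$40,610

Depreciable base = $64,052 − $5,300 = $58,752.
Year 1: DB = ⌊$64,052 × 200%/9⌋ = $14,233; SL = ⌊$58,752/9⌋ = $6,528 → take DB $14,233. Book value $49,819.
Year 2: DB = ⌊$49,819 × 200%/9⌋ = $11,070; SL = ⌊$44,519/8⌋ = $5,564 → take DB $11,070. Book value $38,749.
Year 3: DB = ⌊$38,749 × 200%/9⌋ = $8,610; SL = ⌊$33,449/7⌋ = $4,778 → take DB $8,610. Book value $30,139.
Year 4: DB = ⌊$30,139 × 200%/9⌋ = $6,697; SL = ⌊$24,839/6⌋ = $4,139 → take DB $6,697. Book value $23,442.
Accumulated through year 4 = $64,052 − $23,442 = $40,610.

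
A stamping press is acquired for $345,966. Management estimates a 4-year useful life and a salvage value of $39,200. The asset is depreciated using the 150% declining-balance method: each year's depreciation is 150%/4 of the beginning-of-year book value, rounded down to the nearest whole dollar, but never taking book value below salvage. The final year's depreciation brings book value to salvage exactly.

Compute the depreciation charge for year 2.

Depreciable base = $345,966 − $39,200 = $306,766.
Year 1: ⌊$345,966 × 150%/4⌋ = $129,737. Book value $216,229.
Year 2: ⌊$216,229 × 150%/4⌋ = $81,085. Book value $135,144.

$81,085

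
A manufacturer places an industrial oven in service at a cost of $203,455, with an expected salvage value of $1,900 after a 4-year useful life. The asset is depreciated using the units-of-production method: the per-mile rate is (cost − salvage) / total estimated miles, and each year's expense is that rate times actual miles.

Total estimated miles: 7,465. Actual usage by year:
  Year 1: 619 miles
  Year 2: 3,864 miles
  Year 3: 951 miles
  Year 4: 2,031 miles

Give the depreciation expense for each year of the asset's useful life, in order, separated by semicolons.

$16,713; $104,328; $25,677; $54,837

Depreciable base = $203,455 − $1,900 = $201,555.
Rate = $201,555 / 7,465 miles = $27 per mile.
Year 1: 619 × $27 = $16,713. Book value $186,742.
Year 2: 3,864 × $27 = $104,328. Book value $82,414.
Year 3: 951 × $27 = $25,677. Book value $56,737.
Year 4: 2,031 × $27 = $54,837. Book value $1,900.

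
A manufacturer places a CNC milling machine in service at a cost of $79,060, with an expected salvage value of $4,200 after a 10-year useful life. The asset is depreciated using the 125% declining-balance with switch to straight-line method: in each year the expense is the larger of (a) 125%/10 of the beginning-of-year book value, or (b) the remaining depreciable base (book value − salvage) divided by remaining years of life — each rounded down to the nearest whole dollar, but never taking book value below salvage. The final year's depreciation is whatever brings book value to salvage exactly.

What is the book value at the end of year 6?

$32,067

Depreciable base = $79,060 − $4,200 = $74,860.
Year 1: DB = ⌊$79,060 × 125%/10⌋ = $9,882; SL = ⌊$74,860/10⌋ = $7,486 → take DB $9,882. Book value $69,178.
Year 2: DB = ⌊$69,178 × 125%/10⌋ = $8,647; SL = ⌊$64,978/9⌋ = $7,219 → take DB $8,647. Book value $60,531.
Year 3: DB = ⌊$60,531 × 125%/10⌋ = $7,566; SL = ⌊$56,331/8⌋ = $7,041 → take DB $7,566. Book value $52,965.
Year 4: DB = ⌊$52,965 × 125%/10⌋ = $6,620; SL = ⌊$48,765/7⌋ = $6,966 → take SL $6,966. Book value $45,999.
Year 5: DB = ⌊$45,999 × 125%/10⌋ = $5,749; SL = ⌊$41,799/6⌋ = $6,966 → take SL $6,966. Book value $39,033.
Year 6: DB = ⌊$39,033 × 125%/10⌋ = $4,879; SL = ⌊$34,833/5⌋ = $6,966 → take SL $6,966. Book value $32,067.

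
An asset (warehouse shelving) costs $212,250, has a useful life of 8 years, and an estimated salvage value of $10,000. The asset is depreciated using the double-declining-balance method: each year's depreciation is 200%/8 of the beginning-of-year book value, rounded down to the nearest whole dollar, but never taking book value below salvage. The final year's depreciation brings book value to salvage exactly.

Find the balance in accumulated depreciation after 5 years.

$161,881

Depreciable base = $212,250 − $10,000 = $202,250.
Year 1: ⌊$212,250 × 200%/8⌋ = $53,062. Book value $159,188.
Year 2: ⌊$159,188 × 200%/8⌋ = $39,797. Book value $119,391.
Year 3: ⌊$119,391 × 200%/8⌋ = $29,847. Book value $89,544.
Year 4: ⌊$89,544 × 200%/8⌋ = $22,386. Book value $67,158.
Year 5: ⌊$67,158 × 200%/8⌋ = $16,789. Book value $50,369.
Accumulated through year 5 = $212,250 − $50,369 = $161,881.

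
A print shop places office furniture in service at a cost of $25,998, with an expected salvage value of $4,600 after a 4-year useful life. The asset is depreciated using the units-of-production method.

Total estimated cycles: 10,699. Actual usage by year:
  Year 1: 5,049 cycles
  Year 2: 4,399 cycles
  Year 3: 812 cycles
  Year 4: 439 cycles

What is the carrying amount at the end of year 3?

$5,478

Depreciable base = $25,998 − $4,600 = $21,398.
Rate = $21,398 / 10,699 cycles = $2 per cycle.
Year 1: 5,049 × $2 = $10,098. Book value $15,900.
Year 2: 4,399 × $2 = $8,798. Book value $7,102.
Year 3: 812 × $2 = $1,624. Book value $5,478.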